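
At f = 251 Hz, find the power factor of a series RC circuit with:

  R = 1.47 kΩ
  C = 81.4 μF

Step 1 — Angular frequency: ω = 2π·f = 2π·251 = 1577 rad/s.
Step 2 — Component impedances:
  R: Z = R = 1470 Ω
  C: Z = 1/(jωC) = -j/(ω·C) = 0 - j7.79 Ω
Step 3 — Series combination: Z_total = R + C = 1470 - j7.79 Ω = 1470∠-0.3° Ω.
Step 4 — Power factor: PF = cos(φ) = Re(Z)/|Z| = 1470/1470 = 1.
Step 5 — Type: Im(Z) = -7.79 ⇒ leading (phase φ = -0.3°).

PF = 1 (leading, φ = -0.3°)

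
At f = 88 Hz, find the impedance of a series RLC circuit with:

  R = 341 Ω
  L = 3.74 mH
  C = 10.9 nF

Step 1 — Angular frequency: ω = 2π·f = 2π·88 = 552.9 rad/s.
Step 2 — Component impedances:
  R: Z = R = 341 Ω
  L: Z = jωL = j·552.9·0.00374 = 0 + j2.068 Ω
  C: Z = 1/(jωC) = -j/(ω·C) = 0 - j1.659e+05 Ω
Step 3 — Series combination: Z_total = R + L + C = 341 - j1.659e+05 Ω = 1.659e+05∠-89.9° Ω.

Z = 341 - j1.659e+05 Ω = 1.659e+05∠-89.9° Ω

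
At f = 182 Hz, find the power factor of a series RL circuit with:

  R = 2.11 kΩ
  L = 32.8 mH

Step 1 — Angular frequency: ω = 2π·f = 2π·182 = 1144 rad/s.
Step 2 — Component impedances:
  R: Z = R = 2110 Ω
  L: Z = jωL = j·1144·0.0328 = 0 + j37.51 Ω
Step 3 — Series combination: Z_total = R + L = 2110 + j37.51 Ω = 2110∠1.0° Ω.
Step 4 — Power factor: PF = cos(φ) = Re(Z)/|Z| = 2110/2110.33 = 0.9998.
Step 5 — Type: Im(Z) = 37.51 ⇒ lagging (phase φ = 1.0°).

PF = 0.9998 (lagging, φ = 1.0°)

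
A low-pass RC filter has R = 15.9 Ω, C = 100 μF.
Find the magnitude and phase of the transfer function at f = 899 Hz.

Step 1 — Angular frequency: ω = 2π·899 = 5649 rad/s.
Step 2 — Transfer function: H(jω) = 1/(1 + jωRC).
Step 3 — Denominator: 1 + jωRC = 1 + j·5649·15.9·0.0001 = 1 + j8.981.
Step 4 — H = 0.01225 - j0.11.
Step 5 — Magnitude: |H| = 0.1107 (-19.1 dB); phase: φ = -83.6°.

|H| = 0.1107 (-19.1 dB), φ = -83.6°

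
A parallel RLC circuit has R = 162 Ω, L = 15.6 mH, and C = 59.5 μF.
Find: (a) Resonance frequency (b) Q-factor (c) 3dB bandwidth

Step 1 — Resonance: ω₀ = 1/√(LC) = 1/√(0.0156·5.95e-05) = 1038 rad/s.
Step 2 — f₀ = ω₀/(2π) = 165.2 Hz.
Step 3 — Parallel Q: Q = R/(ω₀L) = 162/(1038·0.0156) = 10.
Step 4 — Bandwidth: Δω = ω₀/Q = 103.7 rad/s; BW = Δω/(2π) = 16.51 Hz.

(a) f₀ = 165.2 Hz  (b) Q = 10  (c) BW = 16.51 Hz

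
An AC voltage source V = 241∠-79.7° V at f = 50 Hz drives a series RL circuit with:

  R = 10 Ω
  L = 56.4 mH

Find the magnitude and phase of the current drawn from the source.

Step 1 — Angular frequency: ω = 2π·f = 2π·50 = 314.2 rad/s.
Step 2 — Component impedances:
  R: Z = R = 10 Ω
  L: Z = jωL = j·314.2·0.0564 = 0 + j17.72 Ω
Step 3 — Series combination: Z_total = R + L = 10 + j17.72 Ω = 20.35∠60.6° Ω.
Step 4 — Source phasor: V = 241∠-79.7° V = 43.09 - j237.1 V.
Step 5 — Ohm's law: I = V / Z_total = (43.09 - j237.1) / (10 + j17.72) = -9.109 - j7.573 A.
Step 6 — Convert to polar: |I| = 11.85 A, ∠I = -140.3°.

I = 11.85∠-140.3° A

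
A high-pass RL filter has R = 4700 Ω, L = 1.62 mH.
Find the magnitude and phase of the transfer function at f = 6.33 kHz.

Step 1 — Angular frequency: ω = 2π·6330 = 3.977e+04 rad/s.
Step 2 — Transfer function: H(jω) = jωL/(R + jωL).
Step 3 — Numerator jωL = j·64.43; denominator R + jωL = 4700 + j64.43.
Step 4 — H = 0.0001879 + j0.01371.
Step 5 — Magnitude: |H| = 0.01371 (-37.3 dB); phase: φ = 89.2°.

|H| = 0.01371 (-37.3 dB), φ = 89.2°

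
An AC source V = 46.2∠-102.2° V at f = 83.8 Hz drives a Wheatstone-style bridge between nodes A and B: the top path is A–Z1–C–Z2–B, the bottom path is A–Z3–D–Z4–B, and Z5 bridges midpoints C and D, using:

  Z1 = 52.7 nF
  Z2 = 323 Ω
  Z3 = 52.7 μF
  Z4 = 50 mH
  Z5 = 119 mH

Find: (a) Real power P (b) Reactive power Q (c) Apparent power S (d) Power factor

Step 1 — Angular frequency: ω = 2π·f = 2π·83.8 = 526.5 rad/s.
Step 2 — Component impedances:
  Z1: Z = 1/(jωC) = -j/(ω·C) = 0 - j3.604e+04 Ω
  Z2: Z = R = 323 Ω
  Z3: Z = 1/(jωC) = -j/(ω·C) = 0 - j36.04 Ω
  Z4: Z = jωL = j·526.5·0.05 = 0 + j26.33 Ω
  Z5: Z = jωL = j·526.5·0.119 = 0 + j62.66 Ω
Step 3 — Bridge requires nodal analysis (the Z5 bridge couples midpoints C and D, so the two paths cannot be reduced to a simple series/parallel combination). Setting node B to ground and injecting 1 A at node A, the 3-node admittance system at A, C, D solves to V_A = Z_AB = 2.004 - j10.23 Ω = 10.42∠-78.9° Ω.
Step 4 — Source phasor: V = 46.2∠-102.2° V = -9.763 - j45.16 V.
Step 5 — Current: I = V / Z = 4.072 - j1.752 A = 4.433∠-23.3° A.
Step 6 — Complex power: S = V·I* = 39.37 - j201 VA.
Step 7 — Real power: P = Re(S) = 39.37 W.
Step 8 — Reactive power: Q = Im(S) = -201 VAR.
Step 9 — Apparent power: |S| = 204.8 VA.
Step 10 — Power factor: PF = P/|S| = 0.1922 (leading).

(a) P = 39.37 W  (b) Q = -201 VAR  (c) S = 204.8 VA  (d) PF = 0.1922 (leading)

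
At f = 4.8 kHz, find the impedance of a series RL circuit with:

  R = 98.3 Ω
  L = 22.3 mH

Step 1 — Angular frequency: ω = 2π·f = 2π·4800 = 3.016e+04 rad/s.
Step 2 — Component impedances:
  R: Z = R = 98.3 Ω
  L: Z = jωL = j·3.016e+04·0.0223 = 0 + j672.6 Ω
Step 3 — Series combination: Z_total = R + L = 98.3 + j672.6 Ω = 679.7∠81.7° Ω.

Z = 98.3 + j672.6 Ω = 679.7∠81.7° Ω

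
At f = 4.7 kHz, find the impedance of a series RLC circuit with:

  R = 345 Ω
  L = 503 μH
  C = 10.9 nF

Step 1 — Angular frequency: ω = 2π·f = 2π·4700 = 2.953e+04 rad/s.
Step 2 — Component impedances:
  R: Z = R = 345 Ω
  L: Z = jωL = j·2.953e+04·0.000503 = 0 + j14.85 Ω
  C: Z = 1/(jωC) = -j/(ω·C) = 0 - j3107 Ω
Step 3 — Series combination: Z_total = R + L + C = 345 - j3092 Ω = 3111∠-83.6° Ω.

Z = 345 - j3092 Ω = 3111∠-83.6° Ω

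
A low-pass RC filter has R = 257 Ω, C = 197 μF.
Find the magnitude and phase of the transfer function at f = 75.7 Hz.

Step 1 — Angular frequency: ω = 2π·75.7 = 475.6 rad/s.
Step 2 — Transfer function: H(jω) = 1/(1 + jωRC).
Step 3 — Denominator: 1 + jωRC = 1 + j·475.6·257·0.000197 = 1 + j24.08.
Step 4 — H = 0.001721 - j0.04145.
Step 5 — Magnitude: |H| = 0.04149 (-27.6 dB); phase: φ = -87.6°.

|H| = 0.04149 (-27.6 dB), φ = -87.6°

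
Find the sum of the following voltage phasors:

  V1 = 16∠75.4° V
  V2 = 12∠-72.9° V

Step 1 — Convert each phasor to rectangular form:
  V1 = 16·(cos(75.4°) + j·sin(75.4°)) = 4.033 + j15.48 V
  V2 = 12·(cos(-72.9°) + j·sin(-72.9°)) = 3.528 - j11.47 V
Step 2 — Sum components: V_total = 7.562 + j4.014 V.
Step 3 — Convert to polar: |V_total| = 8.561 V, ∠V_total = 28.0°.

V_total = 8.561∠28.0° V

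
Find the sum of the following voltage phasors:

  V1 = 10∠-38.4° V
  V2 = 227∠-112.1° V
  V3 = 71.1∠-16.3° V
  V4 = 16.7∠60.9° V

Step 1 — Convert each phasor to rectangular form:
  V1 = 10·(cos(-38.4°) + j·sin(-38.4°)) = 7.837 - j6.211 V
  V2 = 227·(cos(-112.1°) + j·sin(-112.1°)) = -85.4 - j210.3 V
  V3 = 71.1·(cos(-16.3°) + j·sin(-16.3°)) = 68.24 - j19.96 V
  V4 = 16.7·(cos(60.9°) + j·sin(60.9°)) = 8.122 + j14.59 V
Step 2 — Sum components: V_total = -1.202 - j221.9 V.
Step 3 — Convert to polar: |V_total| = 221.9 V, ∠V_total = -90.3°.

V_total = 221.9∠-90.3° V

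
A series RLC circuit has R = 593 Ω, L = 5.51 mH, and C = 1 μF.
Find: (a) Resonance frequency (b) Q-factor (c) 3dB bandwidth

Step 1 — Resonance: ω₀ = 1/√(LC) = 1/√(0.00551·1e-06) = 1.347e+04 rad/s.
Step 2 — f₀ = ω₀/(2π) = 2144 Hz.
Step 3 — Series Q: Q = ω₀L/R = 1.347e+04·0.00551/593 = 0.1252.
Step 4 — Bandwidth: Δω = ω₀/Q = 1.076e+05 rad/s; BW = Δω/(2π) = 1.713e+04 Hz.

(a) f₀ = 2144 Hz  (b) Q = 0.1252  (c) BW = 1.713e+04 Hz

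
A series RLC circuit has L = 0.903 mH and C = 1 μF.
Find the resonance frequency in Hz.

Step 1 — Resonance condition Im(Z)=0 gives ω₀ = 1/√(LC).
Step 2 — ω₀ = 1/√(0.000903·1e-06) = 3.328e+04 rad/s.
Step 3 — f₀ = ω₀/(2π) = 5296 Hz.

f₀ = 5296 Hz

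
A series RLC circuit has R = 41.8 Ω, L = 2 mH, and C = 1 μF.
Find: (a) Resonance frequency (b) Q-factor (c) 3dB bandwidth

Step 1 — Resonance: ω₀ = 1/√(LC) = 1/√(0.002·1e-06) = 2.236e+04 rad/s.
Step 2 — f₀ = ω₀/(2π) = 3559 Hz.
Step 3 — Series Q: Q = ω₀L/R = 2.236e+04·0.002/41.8 = 1.07.
Step 4 — Bandwidth: Δω = ω₀/Q = 2.09e+04 rad/s; BW = Δω/(2π) = 3326 Hz.

(a) f₀ = 3559 Hz  (b) Q = 1.07  (c) BW = 3326 Hz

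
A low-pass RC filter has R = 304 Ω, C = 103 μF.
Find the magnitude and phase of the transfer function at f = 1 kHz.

Step 1 — Angular frequency: ω = 2π·1000 = 6283 rad/s.
Step 2 — Transfer function: H(jω) = 1/(1 + jωRC).
Step 3 — Denominator: 1 + jωRC = 1 + j·6283·304·0.000103 = 1 + j196.7.
Step 4 — H = 2.583e-05 - j0.005083.
Step 5 — Magnitude: |H| = 0.005083 (-45.9 dB); phase: φ = -89.7°.

|H| = 0.005083 (-45.9 dB), φ = -89.7°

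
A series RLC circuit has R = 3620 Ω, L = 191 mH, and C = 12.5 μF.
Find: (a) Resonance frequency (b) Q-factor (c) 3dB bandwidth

Step 1 — Resonance: ω₀ = 1/√(LC) = 1/√(0.191·1.25e-05) = 647.2 rad/s.
Step 2 — f₀ = ω₀/(2π) = 103 Hz.
Step 3 — Series Q: Q = ω₀L/R = 647.2·0.191/3620 = 0.03415.
Step 4 — Bandwidth: Δω = ω₀/Q = 1.895e+04 rad/s; BW = Δω/(2π) = 3016 Hz.

(a) f₀ = 103 Hz  (b) Q = 0.03415  (c) BW = 3016 Hz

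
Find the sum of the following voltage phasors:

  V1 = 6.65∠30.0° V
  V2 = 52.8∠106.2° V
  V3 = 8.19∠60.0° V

Step 1 — Convert each phasor to rectangular form:
  V1 = 6.65·(cos(30.0°) + j·sin(30.0°)) = 5.759 + j3.325 V
  V2 = 52.8·(cos(106.2°) + j·sin(106.2°)) = -14.73 + j50.7 V
  V3 = 8.19·(cos(60.0°) + j·sin(60.0°)) = 4.095 + j7.093 V
Step 2 — Sum components: V_total = -4.877 + j61.12 V.
Step 3 — Convert to polar: |V_total| = 61.32 V, ∠V_total = 94.6°.

V_total = 61.32∠94.6° V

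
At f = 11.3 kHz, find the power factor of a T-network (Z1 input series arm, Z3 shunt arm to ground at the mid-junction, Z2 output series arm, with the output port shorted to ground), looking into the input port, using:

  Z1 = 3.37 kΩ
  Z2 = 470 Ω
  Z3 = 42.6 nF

Step 1 — Angular frequency: ω = 2π·f = 2π·1.13e+04 = 7.1e+04 rad/s.
Step 2 — Component impedances:
  Z1: Z = R = 3370 Ω
  Z2: Z = R = 470 Ω
  Z3: Z = 1/(jωC) = -j/(ω·C) = 0 - j330.6 Ω
Step 3 — With the output port shorted to ground, the output series arm Z2 runs from the junction to ground; the shunt arm Z3 also runs from the junction to ground. They appear in parallel: Z3 || Z2 = 155.6 - j221.2 Ω.
Step 4 — Series with input arm Z1: Z_in = Z1 + (Z3 || Z2) = 3526 - j221.2 Ω = 3533∠-3.6° Ω.
Step 5 — Power factor: PF = cos(φ) = Re(Z)/|Z| = 3526/3533 = 0.998.
Step 6 — Type: Im(Z) = -221.2 ⇒ leading (phase φ = -3.6°).

PF = 0.998 (leading, φ = -3.6°)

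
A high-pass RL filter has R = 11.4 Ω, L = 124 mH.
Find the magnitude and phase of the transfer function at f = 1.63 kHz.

Step 1 — Angular frequency: ω = 2π·1630 = 1.024e+04 rad/s.
Step 2 — Transfer function: H(jω) = jωL/(R + jωL).
Step 3 — Numerator jωL = j·1270; denominator R + jωL = 11.4 + j1270.
Step 4 — H = 0.9999 + j0.008976.
Step 5 — Magnitude: |H| = 1 (-0.0 dB); phase: φ = 0.5°.

|H| = 1 (-0.0 dB), φ = 0.5°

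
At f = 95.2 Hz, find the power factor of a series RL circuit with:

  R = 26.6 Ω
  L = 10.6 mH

Step 1 — Angular frequency: ω = 2π·f = 2π·95.2 = 598.2 rad/s.
Step 2 — Component impedances:
  R: Z = R = 26.6 Ω
  L: Z = jωL = j·598.2·0.0106 = 0 + j6.34 Ω
Step 3 — Series combination: Z_total = R + L = 26.6 + j6.34 Ω = 27.35∠13.4° Ω.
Step 4 — Power factor: PF = cos(φ) = Re(Z)/|Z| = 26.6/27.3452 = 0.9727.
Step 5 — Type: Im(Z) = 6.34 ⇒ lagging (phase φ = 13.4°).

PF = 0.9727 (lagging, φ = 13.4°)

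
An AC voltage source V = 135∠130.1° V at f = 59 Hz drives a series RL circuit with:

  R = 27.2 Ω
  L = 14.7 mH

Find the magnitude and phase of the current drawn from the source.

Step 1 — Angular frequency: ω = 2π·f = 2π·59 = 370.7 rad/s.
Step 2 — Component impedances:
  R: Z = R = 27.2 Ω
  L: Z = jωL = j·370.7·0.0147 = 0 + j5.449 Ω
Step 3 — Series combination: Z_total = R + L = 27.2 + j5.449 Ω = 27.74∠11.3° Ω.
Step 4 — Source phasor: V = 135∠130.1° V = -86.96 + j103.3 V.
Step 5 — Ohm's law: I = V / Z_total = (-86.96 + j103.3) / (27.2 + j5.449) = -2.342 + j4.266 A.
Step 6 — Convert to polar: |I| = 4.867 A, ∠I = 118.8°.

I = 4.867∠118.8° A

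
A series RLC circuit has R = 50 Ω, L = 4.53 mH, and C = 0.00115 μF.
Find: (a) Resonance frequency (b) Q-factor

Step 1 — Resonance condition Im(Z)=0 gives ω₀ = 1/√(LC).
Step 2 — ω₀ = 1/√(0.00453·1.15e-09) = 4.381e+05 rad/s.
Step 3 — f₀ = ω₀/(2π) = 6.973e+04 Hz.
Step 4 — Series Q: Q = ω₀L/R = 4.381e+05·0.00453/50 = 39.69.

(a) f₀ = 6.973e+04 Hz  (b) Q = 39.69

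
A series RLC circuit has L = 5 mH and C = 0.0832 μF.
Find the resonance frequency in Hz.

Step 1 — Resonance condition Im(Z)=0 gives ω₀ = 1/√(LC).
Step 2 — ω₀ = 1/√(0.005·8.32e-08) = 4.903e+04 rad/s.
Step 3 — f₀ = ω₀/(2π) = 7803 Hz.

f₀ = 7803 Hz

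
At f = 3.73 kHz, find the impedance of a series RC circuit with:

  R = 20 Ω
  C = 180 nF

Step 1 — Angular frequency: ω = 2π·f = 2π·3730 = 2.344e+04 rad/s.
Step 2 — Component impedances:
  R: Z = R = 20 Ω
  C: Z = 1/(jωC) = -j/(ω·C) = 0 - j237 Ω
Step 3 — Series combination: Z_total = R + C = 20 - j237 Ω = 237.9∠-85.2° Ω.

Z = 20 - j237 Ω = 237.9∠-85.2° Ω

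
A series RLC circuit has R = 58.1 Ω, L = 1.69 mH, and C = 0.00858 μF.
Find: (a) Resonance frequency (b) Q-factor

Step 1 — Resonance condition Im(Z)=0 gives ω₀ = 1/√(LC).
Step 2 — ω₀ = 1/√(0.00169·8.58e-09) = 2.626e+05 rad/s.
Step 3 — f₀ = ω₀/(2π) = 4.18e+04 Hz.
Step 4 — Series Q: Q = ω₀L/R = 2.626e+05·0.00169/58.1 = 7.639.

(a) f₀ = 4.18e+04 Hz  (b) Q = 7.639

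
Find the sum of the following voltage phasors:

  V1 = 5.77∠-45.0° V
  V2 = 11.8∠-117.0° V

Step 1 — Convert each phasor to rectangular form:
  V1 = 5.77·(cos(-45.0°) + j·sin(-45.0°)) = 4.08 - j4.08 V
  V2 = 11.8·(cos(-117.0°) + j·sin(-117.0°)) = -5.357 - j10.51 V
Step 2 — Sum components: V_total = -1.277 - j14.59 V.
Step 3 — Convert to polar: |V_total| = 14.65 V, ∠V_total = -95.0°.

V_total = 14.65∠-95.0° V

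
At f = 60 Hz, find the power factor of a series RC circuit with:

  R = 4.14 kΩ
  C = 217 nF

Step 1 — Angular frequency: ω = 2π·f = 2π·60 = 377 rad/s.
Step 2 — Component impedances:
  R: Z = R = 4140 Ω
  C: Z = 1/(jωC) = -j/(ω·C) = 0 - j1.222e+04 Ω
Step 3 — Series combination: Z_total = R + C = 4140 - j1.222e+04 Ω = 1.291e+04∠-71.3° Ω.
Step 4 — Power factor: PF = cos(φ) = Re(Z)/|Z| = 4140/12906 = 0.3208.
Step 5 — Type: Im(Z) = -1.222e+04 ⇒ leading (phase φ = -71.3°).

PF = 0.3208 (leading, φ = -71.3°)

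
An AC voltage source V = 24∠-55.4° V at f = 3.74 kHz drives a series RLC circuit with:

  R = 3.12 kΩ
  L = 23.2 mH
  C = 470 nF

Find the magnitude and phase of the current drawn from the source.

Step 1 — Angular frequency: ω = 2π·f = 2π·3740 = 2.35e+04 rad/s.
Step 2 — Component impedances:
  R: Z = R = 3120 Ω
  L: Z = jωL = j·2.35e+04·0.0232 = 0 + j545.2 Ω
  C: Z = 1/(jωC) = -j/(ω·C) = 0 - j90.54 Ω
Step 3 — Series combination: Z_total = R + L + C = 3120 + j454.6 Ω = 3153∠8.3° Ω.
Step 4 — Source phasor: V = 24∠-55.4° V = 13.63 - j19.76 V.
Step 5 — Ohm's law: I = V / Z_total = (13.63 - j19.76) / (3120 + j454.6) = 0.003374 - j0.006823 A.
Step 6 — Convert to polar: |I| = 0.007612 A, ∠I = -63.7°.

I = 0.007612∠-63.7° A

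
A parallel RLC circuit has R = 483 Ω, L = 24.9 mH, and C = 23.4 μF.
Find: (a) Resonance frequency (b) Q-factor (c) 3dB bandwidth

Step 1 — Resonance: ω₀ = 1/√(LC) = 1/√(0.0249·2.34e-05) = 1310 rad/s.
Step 2 — f₀ = ω₀/(2π) = 208.5 Hz.
Step 3 — Parallel Q: Q = R/(ω₀L) = 483/(1310·0.0249) = 14.81.
Step 4 — Bandwidth: Δω = ω₀/Q = 88.48 rad/s; BW = Δω/(2π) = 14.08 Hz.

(a) f₀ = 208.5 Hz  (b) Q = 14.81  (c) BW = 14.08 Hz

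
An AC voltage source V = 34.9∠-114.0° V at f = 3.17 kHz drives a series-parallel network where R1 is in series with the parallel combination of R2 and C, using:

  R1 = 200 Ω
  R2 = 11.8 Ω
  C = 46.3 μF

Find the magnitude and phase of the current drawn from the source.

Step 1 — Angular frequency: ω = 2π·f = 2π·3170 = 1.992e+04 rad/s.
Step 2 — Component impedances:
  R1: Z = R = 200 Ω
  R2: Z = R = 11.8 Ω
  C: Z = 1/(jωC) = -j/(ω·C) = 0 - j1.084 Ω
Step 3 — Parallel branch: R2 || C = 1/(1/R2 + 1/C) = 0.09882 - j1.075 Ω.
Step 4 — Series with R1: Z_total = R1 + (R2 || C) = 200.1 - j1.075 Ω = 200.1∠-0.3° Ω.
Step 5 — Source phasor: V = 34.9∠-114.0° V = -14.2 - j31.88 V.
Step 6 — Ohm's law: I = V / Z_total = (-14.2 - j31.88) / (200.1 - j1.075) = -0.07008 - j0.1597 A.
Step 7 — Convert to polar: |I| = 0.1744 A, ∠I = -113.7°.

I = 0.1744∠-113.7° A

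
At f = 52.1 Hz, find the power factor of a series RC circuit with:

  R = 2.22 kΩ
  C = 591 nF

Step 1 — Angular frequency: ω = 2π·f = 2π·52.1 = 327.4 rad/s.
Step 2 — Component impedances:
  R: Z = R = 2220 Ω
  C: Z = 1/(jωC) = -j/(ω·C) = 0 - j5169 Ω
Step 3 — Series combination: Z_total = R + C = 2220 - j5169 Ω = 5625∠-66.8° Ω.
Step 4 — Power factor: PF = cos(φ) = Re(Z)/|Z| = 2220/5625.4 = 0.3946.
Step 5 — Type: Im(Z) = -5169 ⇒ leading (phase φ = -66.8°).

PF = 0.3946 (leading, φ = -66.8°)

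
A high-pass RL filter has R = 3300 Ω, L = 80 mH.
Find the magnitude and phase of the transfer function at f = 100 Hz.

Step 1 — Angular frequency: ω = 2π·100 = 628.3 rad/s.
Step 2 — Transfer function: H(jω) = jωL/(R + jωL).
Step 3 — Numerator jωL = j·50.27; denominator R + jωL = 3300 + j50.27.
Step 4 — H = 0.000232 + j0.01523.
Step 5 — Magnitude: |H| = 0.01523 (-36.3 dB); phase: φ = 89.1°.

|H| = 0.01523 (-36.3 dB), φ = 89.1°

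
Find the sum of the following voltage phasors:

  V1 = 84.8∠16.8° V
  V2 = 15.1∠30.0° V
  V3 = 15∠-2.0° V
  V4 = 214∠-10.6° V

Step 1 — Convert each phasor to rectangular form:
  V1 = 84.8·(cos(16.8°) + j·sin(16.8°)) = 81.18 + j24.51 V
  V2 = 15.1·(cos(30.0°) + j·sin(30.0°)) = 13.08 + j7.55 V
  V3 = 15·(cos(-2.0°) + j·sin(-2.0°)) = 14.99 - j0.5235 V
  V4 = 214·(cos(-10.6°) + j·sin(-10.6°)) = 210.3 - j39.37 V
Step 2 — Sum components: V_total = 319.6 - j7.829 V.
Step 3 — Convert to polar: |V_total| = 319.7 V, ∠V_total = -1.4°.

V_total = 319.7∠-1.4° V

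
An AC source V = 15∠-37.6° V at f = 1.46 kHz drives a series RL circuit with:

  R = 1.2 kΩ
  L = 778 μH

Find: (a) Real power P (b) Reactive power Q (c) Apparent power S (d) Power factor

Step 1 — Angular frequency: ω = 2π·f = 2π·1460 = 9173 rad/s.
Step 2 — Component impedances:
  R: Z = R = 1200 Ω
  L: Z = jωL = j·9173·0.000778 = 0 + j7.137 Ω
Step 3 — Series combination: Z_total = R + L = 1200 + j7.137 Ω = 1200∠0.3° Ω.
Step 4 — Source phasor: V = 15∠-37.6° V = 11.88 - j9.152 V.
Step 5 — Current: I = V / Z = 0.009858 - j0.007685 A = 0.0125∠-37.9° A.
Step 6 — Complex power: S = V·I* = 0.1875 + j0.001115 VA.
Step 7 — Real power: P = Re(S) = 0.1875 W.
Step 8 — Reactive power: Q = Im(S) = 0.001115 VAR.
Step 9 — Apparent power: |S| = 0.1875 VA.
Step 10 — Power factor: PF = P/|S| = 1 (lagging).

(a) P = 0.1875 W  (b) Q = 0.001115 VAR  (c) S = 0.1875 VA  (d) PF = 1 (lagging)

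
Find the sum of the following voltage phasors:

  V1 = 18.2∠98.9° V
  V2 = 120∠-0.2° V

Step 1 — Convert each phasor to rectangular form:
  V1 = 18.2·(cos(98.9°) + j·sin(98.9°)) = -2.816 + j17.98 V
  V2 = 120·(cos(-0.2°) + j·sin(-0.2°)) = 120 - j0.4189 V
Step 2 — Sum components: V_total = 117.2 + j17.56 V.
Step 3 — Convert to polar: |V_total| = 118.5 V, ∠V_total = 8.5°.

V_total = 118.5∠8.5° V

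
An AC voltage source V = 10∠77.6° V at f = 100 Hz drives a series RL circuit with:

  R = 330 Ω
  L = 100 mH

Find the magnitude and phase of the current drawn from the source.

Step 1 — Angular frequency: ω = 2π·f = 2π·100 = 628.3 rad/s.
Step 2 — Component impedances:
  R: Z = R = 330 Ω
  L: Z = jωL = j·628.3·0.1 = 0 + j62.83 Ω
Step 3 — Series combination: Z_total = R + L = 330 + j62.83 Ω = 335.9∠10.8° Ω.
Step 4 — Source phasor: V = 10∠77.6° V = 2.147 + j9.767 V.
Step 5 — Ohm's law: I = V / Z_total = (2.147 + j9.767) / (330 + j62.83) = 0.01172 + j0.02737 A.
Step 6 — Convert to polar: |I| = 0.02977 A, ∠I = 66.8°.

I = 0.02977∠66.8° A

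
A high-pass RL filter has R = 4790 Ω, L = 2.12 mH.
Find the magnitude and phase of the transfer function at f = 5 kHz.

Step 1 — Angular frequency: ω = 2π·5000 = 3.142e+04 rad/s.
Step 2 — Transfer function: H(jω) = jωL/(R + jωL).
Step 3 — Numerator jωL = j·66.6; denominator R + jωL = 4790 + j66.6.
Step 4 — H = 0.0001933 + j0.0139.
Step 5 — Magnitude: |H| = 0.0139 (-37.1 dB); phase: φ = 89.2°.

|H| = 0.0139 (-37.1 dB), φ = 89.2°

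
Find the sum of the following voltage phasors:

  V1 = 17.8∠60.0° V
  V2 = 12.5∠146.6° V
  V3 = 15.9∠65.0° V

Step 1 — Convert each phasor to rectangular form:
  V1 = 17.8·(cos(60.0°) + j·sin(60.0°)) = 8.9 + j15.42 V
  V2 = 12.5·(cos(146.6°) + j·sin(146.6°)) = -10.44 + j6.881 V
  V3 = 15.9·(cos(65.0°) + j·sin(65.0°)) = 6.72 + j14.41 V
Step 2 — Sum components: V_total = 5.184 + j36.71 V.
Step 3 — Convert to polar: |V_total| = 37.07 V, ∠V_total = 82.0°.

V_total = 37.07∠82.0° V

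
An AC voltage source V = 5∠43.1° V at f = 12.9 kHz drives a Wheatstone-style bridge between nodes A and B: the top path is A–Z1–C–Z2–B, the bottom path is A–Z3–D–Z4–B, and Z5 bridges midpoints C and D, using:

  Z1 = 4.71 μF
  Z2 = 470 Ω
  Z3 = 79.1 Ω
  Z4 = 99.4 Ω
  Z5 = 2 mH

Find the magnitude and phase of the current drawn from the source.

Step 1 — Angular frequency: ω = 2π·f = 2π·1.29e+04 = 8.105e+04 rad/s.
Step 2 — Component impedances:
  Z1: Z = 1/(jωC) = -j/(ω·C) = 0 - j2.619 Ω
  Z2: Z = R = 470 Ω
  Z3: Z = R = 79.1 Ω
  Z4: Z = R = 99.4 Ω
  Z5: Z = jωL = j·8.105e+04·0.002 = 0 + j162.1 Ω
Step 3 — Bridge requires nodal analysis (the Z5 bridge couples midpoints C and D, so the two paths cannot be reduced to a simple series/parallel combination). Setting node B to ground and injecting 1 A at node A, the 3-node admittance system at A, C, D solves to V_A = Z_AB = 121.5 + j16.91 Ω = 122.7∠7.9° Ω.
Step 4 — Source phasor: V = 5∠43.1° V = 3.651 + j3.416 V.
Step 5 — Ohm's law: I = V / Z_total = (3.651 + j3.416) / (121.5 + j16.91) = 0.03332 + j0.02348 A.
Step 6 — Convert to polar: |I| = 0.04076 A, ∠I = 35.2°.

I = 0.04076∠35.2° A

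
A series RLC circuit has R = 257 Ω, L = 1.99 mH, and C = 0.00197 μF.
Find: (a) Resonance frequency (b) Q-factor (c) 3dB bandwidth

Step 1 — Resonance: ω₀ = 1/√(LC) = 1/√(0.00199·1.97e-09) = 5.051e+05 rad/s.
Step 2 — f₀ = ω₀/(2π) = 8.038e+04 Hz.
Step 3 — Series Q: Q = ω₀L/R = 5.051e+05·0.00199/257 = 3.911.
Step 4 — Bandwidth: Δω = ω₀/Q = 1.291e+05 rad/s; BW = Δω/(2π) = 2.055e+04 Hz.

(a) f₀ = 8.038e+04 Hz  (b) Q = 3.911  (c) BW = 2.055e+04 Hz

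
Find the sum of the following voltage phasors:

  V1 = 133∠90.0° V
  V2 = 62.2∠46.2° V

Step 1 — Convert each phasor to rectangular form:
  V1 = 133·(cos(90.0°) + j·sin(90.0°)) = 0 + j133 V
  V2 = 62.2·(cos(46.2°) + j·sin(46.2°)) = 43.05 + j44.89 V
Step 2 — Sum components: V_total = 43.05 + j177.9 V.
Step 3 — Convert to polar: |V_total| = 183 V, ∠V_total = 76.4°.

V_total = 183∠76.4° V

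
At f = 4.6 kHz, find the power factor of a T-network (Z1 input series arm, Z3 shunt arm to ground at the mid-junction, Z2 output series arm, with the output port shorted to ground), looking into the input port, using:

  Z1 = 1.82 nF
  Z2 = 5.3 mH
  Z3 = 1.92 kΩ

Step 1 — Angular frequency: ω = 2π·f = 2π·4600 = 2.89e+04 rad/s.
Step 2 — Component impedances:
  Z1: Z = 1/(jωC) = -j/(ω·C) = 0 - j1.901e+04 Ω
  Z2: Z = jωL = j·2.89e+04·0.0053 = 0 + j153.2 Ω
  Z3: Z = R = 1920 Ω
Step 3 — With the output port shorted to ground, the output series arm Z2 runs from the junction to ground; the shunt arm Z3 also runs from the junction to ground. They appear in parallel: Z3 || Z2 = 12.14 + j152.2 Ω.
Step 4 — Series with input arm Z1: Z_in = Z1 + (Z3 || Z2) = 12.14 - j1.886e+04 Ω = 1.886e+04∠-90.0° Ω.
Step 5 — Power factor: PF = cos(φ) = Re(Z)/|Z| = 12.144/18858 = 0.000644.
Step 6 — Type: Im(Z) = -1.886e+04 ⇒ leading (phase φ = -90.0°).

PF = 0.000644 (leading, φ = -90.0°)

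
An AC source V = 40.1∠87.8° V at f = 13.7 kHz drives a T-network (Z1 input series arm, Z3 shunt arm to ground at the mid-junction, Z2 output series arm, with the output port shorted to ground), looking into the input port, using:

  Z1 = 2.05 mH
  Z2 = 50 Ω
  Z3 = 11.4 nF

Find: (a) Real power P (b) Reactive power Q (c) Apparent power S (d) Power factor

Step 1 — Angular frequency: ω = 2π·f = 2π·1.37e+04 = 8.608e+04 rad/s.
Step 2 — Component impedances:
  Z1: Z = jωL = j·8.608e+04·0.00205 = 0 + j176.5 Ω
  Z2: Z = R = 50 Ω
  Z3: Z = 1/(jωC) = -j/(ω·C) = 0 - j1019 Ω
Step 3 — With the output port shorted to ground, the output series arm Z2 runs from the junction to ground; the shunt arm Z3 also runs from the junction to ground. They appear in parallel: Z3 || Z2 = 49.88 - j2.447 Ω.
Step 4 — Series with input arm Z1: Z_in = Z1 + (Z3 || Z2) = 49.88 + j174 Ω = 181∠74.0° Ω.
Step 5 — Source phasor: V = 40.1∠87.8° V = 1.539 + j40.07 V.
Step 6 — Current: I = V / Z = 0.2151 + j0.05282 A = 0.2215∠13.8° A.
Step 7 — Complex power: S = V·I* = 2.448 + j8.539 VA.
Step 8 — Real power: P = Re(S) = 2.448 W.
Step 9 — Reactive power: Q = Im(S) = 8.539 VAR.
Step 10 — Apparent power: |S| = 8.883 VA.
Step 11 — Power factor: PF = P/|S| = 0.2755 (lagging).

(a) P = 2.448 W  (b) Q = 8.539 VAR  (c) S = 8.883 VA  (d) PF = 0.2755 (lagging)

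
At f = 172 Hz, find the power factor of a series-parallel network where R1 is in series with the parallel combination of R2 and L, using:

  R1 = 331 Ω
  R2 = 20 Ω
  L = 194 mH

Step 1 — Angular frequency: ω = 2π·f = 2π·172 = 1081 rad/s.
Step 2 — Component impedances:
  R1: Z = R = 331 Ω
  R2: Z = R = 20 Ω
  L: Z = jωL = j·1081·0.194 = 0 + j209.7 Ω
Step 3 — Parallel branch: R2 || L = 1/(1/R2 + 1/L) = 19.82 + j1.891 Ω.
Step 4 — Series with R1: Z_total = R1 + (R2 || L) = 350.8 + j1.891 Ω = 350.8∠0.3° Ω.
Step 5 — Power factor: PF = cos(φ) = Re(Z)/|Z| = 350.8/350.8 = 1.
Step 6 — Type: Im(Z) = 1.891 ⇒ lagging (phase φ = 0.3°).

PF = 1 (lagging, φ = 0.3°)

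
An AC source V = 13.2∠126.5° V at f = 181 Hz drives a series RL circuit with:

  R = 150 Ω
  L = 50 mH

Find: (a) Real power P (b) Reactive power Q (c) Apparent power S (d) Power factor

Step 1 — Angular frequency: ω = 2π·f = 2π·181 = 1137 rad/s.
Step 2 — Component impedances:
  R: Z = R = 150 Ω
  L: Z = jωL = j·1137·0.05 = 0 + j56.86 Ω
Step 3 — Series combination: Z_total = R + L = 150 + j56.86 Ω = 160.4∠20.8° Ω.
Step 4 — Source phasor: V = 13.2∠126.5° V = -7.852 + j10.61 V.
Step 5 — Current: I = V / Z = -0.02232 + j0.0792 A = 0.08229∠105.7° A.
Step 6 — Complex power: S = V·I* = 1.016 + j0.385 VA.
Step 7 — Real power: P = Re(S) = 1.016 W.
Step 8 — Reactive power: Q = Im(S) = 0.385 VAR.
Step 9 — Apparent power: |S| = 1.086 VA.
Step 10 — Power factor: PF = P/|S| = 0.9351 (lagging).

(a) P = 1.016 W  (b) Q = 0.385 VAR  (c) S = 1.086 VA  (d) PF = 0.9351 (lagging)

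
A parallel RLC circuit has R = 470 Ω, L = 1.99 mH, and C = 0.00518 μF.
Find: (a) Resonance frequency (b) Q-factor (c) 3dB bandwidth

Step 1 — Resonance: ω₀ = 1/√(LC) = 1/√(0.00199·5.18e-09) = 3.115e+05 rad/s.
Step 2 — f₀ = ω₀/(2π) = 4.957e+04 Hz.
Step 3 — Parallel Q: Q = R/(ω₀L) = 470/(3.115e+05·0.00199) = 0.7583.
Step 4 — Bandwidth: Δω = ω₀/Q = 4.107e+05 rad/s; BW = Δω/(2π) = 6.537e+04 Hz.

(a) f₀ = 4.957e+04 Hz  (b) Q = 0.7583  (c) BW = 6.537e+04 Hz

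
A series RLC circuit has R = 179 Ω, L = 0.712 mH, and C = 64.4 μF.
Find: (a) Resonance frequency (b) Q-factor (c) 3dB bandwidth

Step 1 — Resonance: ω₀ = 1/√(LC) = 1/√(0.000712·6.44e-05) = 4670 rad/s.
Step 2 — f₀ = ω₀/(2π) = 743.3 Hz.
Step 3 — Series Q: Q = ω₀L/R = 4670·0.000712/179 = 0.01858.
Step 4 — Bandwidth: Δω = ω₀/Q = 2.514e+05 rad/s; BW = Δω/(2π) = 4.001e+04 Hz.

(a) f₀ = 743.3 Hz  (b) Q = 0.01858  (c) BW = 4.001e+04 Hz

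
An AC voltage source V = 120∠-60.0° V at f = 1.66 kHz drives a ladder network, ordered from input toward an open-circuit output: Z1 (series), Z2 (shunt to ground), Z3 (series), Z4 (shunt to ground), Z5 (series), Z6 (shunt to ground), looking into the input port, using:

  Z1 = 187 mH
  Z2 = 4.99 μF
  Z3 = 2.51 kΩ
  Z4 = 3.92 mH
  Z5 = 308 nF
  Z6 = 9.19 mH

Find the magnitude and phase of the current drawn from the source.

Step 1 — Angular frequency: ω = 2π·f = 2π·1660 = 1.043e+04 rad/s.
Step 2 — Component impedances:
  Z1: Z = jωL = j·1.043e+04·0.187 = 0 + j1950 Ω
  Z2: Z = 1/(jωC) = -j/(ω·C) = 0 - j19.21 Ω
  Z3: Z = R = 2510 Ω
  Z4: Z = jωL = j·1.043e+04·0.00392 = 0 + j40.89 Ω
  Z5: Z = 1/(jωC) = -j/(ω·C) = 0 - j311.3 Ω
  Z6: Z = jωL = j·1.043e+04·0.00919 = 0 + j95.85 Ω
Step 3 — Ladder network (open output): work backward from the far end, alternating series and parallel combinations. Z_in = 0.1471 + j1931 Ω = 1931∠90.0° Ω.
Step 4 — Source phasor: V = 120∠-60.0° V = 60 - j103.9 V.
Step 5 — Ohm's law: I = V / Z_total = (60 - j103.9) / (0.1471 + j1931) = -0.05381 - j0.03107 A.
Step 6 — Convert to polar: |I| = 0.06214 A, ∠I = -150.0°.

I = 0.06214∠-150.0° A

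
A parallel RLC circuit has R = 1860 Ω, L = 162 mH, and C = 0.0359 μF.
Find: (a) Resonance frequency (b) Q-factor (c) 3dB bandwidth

Step 1 — Resonance: ω₀ = 1/√(LC) = 1/√(0.162·3.59e-08) = 1.311e+04 rad/s.
Step 2 — f₀ = ω₀/(2π) = 2087 Hz.
Step 3 — Parallel Q: Q = R/(ω₀L) = 1860/(1.311e+04·0.162) = 0.8756.
Step 4 — Bandwidth: Δω = ω₀/Q = 1.498e+04 rad/s; BW = Δω/(2π) = 2383 Hz.

(a) f₀ = 2087 Hz  (b) Q = 0.8756  (c) BW = 2383 Hz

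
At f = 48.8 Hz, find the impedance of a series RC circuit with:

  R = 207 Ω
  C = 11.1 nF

Step 1 — Angular frequency: ω = 2π·f = 2π·48.8 = 306.6 rad/s.
Step 2 — Component impedances:
  R: Z = R = 207 Ω
  C: Z = 1/(jωC) = -j/(ω·C) = 0 - j2.938e+05 Ω
Step 3 — Series combination: Z_total = R + C = 207 - j2.938e+05 Ω = 2.938e+05∠-90.0° Ω.

Z = 207 - j2.938e+05 Ω = 2.938e+05∠-90.0° Ω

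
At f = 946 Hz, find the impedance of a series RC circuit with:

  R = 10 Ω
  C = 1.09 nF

Step 1 — Angular frequency: ω = 2π·f = 2π·946 = 5944 rad/s.
Step 2 — Component impedances:
  R: Z = R = 10 Ω
  C: Z = 1/(jωC) = -j/(ω·C) = 0 - j1.543e+05 Ω
Step 3 — Series combination: Z_total = R + C = 10 - j1.543e+05 Ω = 1.543e+05∠-90.0° Ω.

Z = 10 - j1.543e+05 Ω = 1.543e+05∠-90.0° Ω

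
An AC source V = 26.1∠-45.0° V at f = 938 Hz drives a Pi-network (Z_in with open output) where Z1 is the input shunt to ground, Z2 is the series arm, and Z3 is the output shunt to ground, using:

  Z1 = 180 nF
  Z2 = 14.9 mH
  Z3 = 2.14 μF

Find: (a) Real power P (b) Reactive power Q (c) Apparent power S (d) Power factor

Step 1 — Angular frequency: ω = 2π·f = 2π·938 = 5894 rad/s.
Step 2 — Component impedances:
  Z1: Z = 1/(jωC) = -j/(ω·C) = 0 - j942.6 Ω
  Z2: Z = jωL = j·5894·0.0149 = 0 + j87.82 Ω
  Z3: Z = 1/(jωC) = -j/(ω·C) = 0 - j79.29 Ω
Step 3 — With open output, the series arm Z2 and the output shunt Z3 appear in series to ground: Z2 + Z3 = 0 + j8.528 Ω.
Step 4 — Parallel with input shunt Z1: Z_in = Z1 || (Z2 + Z3) = 0 + j8.606 Ω = 8.606∠90.0° Ω.
Step 5 — Source phasor: V = 26.1∠-45.0° V = 18.46 - j18.46 V.
Step 6 — Current: I = V / Z = -2.145 - j2.145 A = 3.033∠-135.0° A.
Step 7 — Complex power: S = V·I* = 0 + j79.16 VA.
Step 8 — Real power: P = Re(S) = 0 W.
Step 9 — Reactive power: Q = Im(S) = 79.16 VAR.
Step 10 — Apparent power: |S| = 79.16 VA.
Step 11 — Power factor: PF = P/|S| = 0 (lagging).

(a) P = 0 W  (b) Q = 79.16 VAR  (c) S = 79.16 VA  (d) PF = 0 (lagging)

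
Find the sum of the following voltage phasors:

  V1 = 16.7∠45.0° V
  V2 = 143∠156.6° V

Step 1 — Convert each phasor to rectangular form:
  V1 = 16.7·(cos(45.0°) + j·sin(45.0°)) = 11.81 + j11.81 V
  V2 = 143·(cos(156.6°) + j·sin(156.6°)) = -131.2 + j56.79 V
Step 2 — Sum components: V_total = -119.4 + j68.6 V.
Step 3 — Convert to polar: |V_total| = 137.7 V, ∠V_total = 150.1°.

V_total = 137.7∠150.1° V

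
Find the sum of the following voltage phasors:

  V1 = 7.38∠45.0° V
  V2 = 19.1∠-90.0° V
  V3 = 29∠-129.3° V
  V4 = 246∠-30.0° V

Step 1 — Convert each phasor to rectangular form:
  V1 = 7.38·(cos(45.0°) + j·sin(45.0°)) = 5.218 + j5.218 V
  V2 = 19.1·(cos(-90.0°) + j·sin(-90.0°)) = 0 - j19.1 V
  V3 = 29·(cos(-129.3°) + j·sin(-129.3°)) = -18.37 - j22.44 V
  V4 = 246·(cos(-30.0°) + j·sin(-30.0°)) = 213 - j123 V
Step 2 — Sum components: V_total = 199.9 - j159.3 V.
Step 3 — Convert to polar: |V_total| = 255.6 V, ∠V_total = -38.6°.

V_total = 255.6∠-38.6° V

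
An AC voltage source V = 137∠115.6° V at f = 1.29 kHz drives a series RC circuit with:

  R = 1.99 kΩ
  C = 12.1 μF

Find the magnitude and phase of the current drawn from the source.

Step 1 — Angular frequency: ω = 2π·f = 2π·1290 = 8105 rad/s.
Step 2 — Component impedances:
  R: Z = R = 1990 Ω
  C: Z = 1/(jωC) = -j/(ω·C) = 0 - j10.2 Ω
Step 3 — Series combination: Z_total = R + C = 1990 - j10.2 Ω = 1990∠-0.3° Ω.
Step 4 — Source phasor: V = 137∠115.6° V = -59.2 + j123.6 V.
Step 5 — Ohm's law: I = V / Z_total = (-59.2 + j123.6) / (1990 - j10.2) = -0.03006 + j0.06193 A.
Step 6 — Convert to polar: |I| = 0.06884 A, ∠I = 115.9°.

I = 0.06884∠115.9° A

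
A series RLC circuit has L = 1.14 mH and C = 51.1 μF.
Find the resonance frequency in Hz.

Step 1 — Resonance condition Im(Z)=0 gives ω₀ = 1/√(LC).
Step 2 — ω₀ = 1/√(0.00114·5.11e-05) = 4143 rad/s.
Step 3 — f₀ = ω₀/(2π) = 659.4 Hz.

f₀ = 659.4 Hz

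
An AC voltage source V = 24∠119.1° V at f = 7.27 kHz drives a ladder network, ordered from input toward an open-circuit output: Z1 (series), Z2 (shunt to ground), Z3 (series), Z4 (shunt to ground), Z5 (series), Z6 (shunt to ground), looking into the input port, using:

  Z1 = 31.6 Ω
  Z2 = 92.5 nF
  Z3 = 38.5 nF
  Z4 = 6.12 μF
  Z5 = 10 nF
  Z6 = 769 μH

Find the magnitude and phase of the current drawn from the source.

Step 1 — Angular frequency: ω = 2π·f = 2π·7270 = 4.568e+04 rad/s.
Step 2 — Component impedances:
  Z1: Z = R = 31.6 Ω
  Z2: Z = 1/(jωC) = -j/(ω·C) = 0 - j236.7 Ω
  Z3: Z = 1/(jωC) = -j/(ω·C) = 0 - j568.6 Ω
  Z4: Z = 1/(jωC) = -j/(ω·C) = 0 - j3.577 Ω
  Z5: Z = 1/(jωC) = -j/(ω·C) = 0 - j2189 Ω
  Z6: Z = jωL = j·4.568e+04·0.000769 = 0 + j35.13 Ω
Step 3 — Ladder network (open output): work backward from the far end, alternating series and parallel combinations. Z_in = 31.6 - j167.4 Ω = 170.4∠-79.3° Ω.
Step 4 — Source phasor: V = 24∠119.1° V = -11.67 + j20.97 V.
Step 5 — Ohm's law: I = V / Z_total = (-11.67 + j20.97) / (31.6 - j167.4) = -0.1337 - j0.04449 A.
Step 6 — Convert to polar: |I| = 0.1409 A, ∠I = -161.6°.

I = 0.1409∠-161.6° A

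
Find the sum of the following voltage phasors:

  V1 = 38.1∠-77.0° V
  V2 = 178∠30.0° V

Step 1 — Convert each phasor to rectangular form:
  V1 = 38.1·(cos(-77.0°) + j·sin(-77.0°)) = 8.571 - j37.12 V
  V2 = 178·(cos(30.0°) + j·sin(30.0°)) = 154.2 + j89 V
Step 2 — Sum components: V_total = 162.7 + j51.88 V.
Step 3 — Convert to polar: |V_total| = 170.8 V, ∠V_total = 17.7°.

V_total = 170.8∠17.7° V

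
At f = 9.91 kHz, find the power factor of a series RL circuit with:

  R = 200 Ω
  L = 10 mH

Step 1 — Angular frequency: ω = 2π·f = 2π·9910 = 6.227e+04 rad/s.
Step 2 — Component impedances:
  R: Z = R = 200 Ω
  L: Z = jωL = j·6.227e+04·0.01 = 0 + j622.7 Ω
Step 3 — Series combination: Z_total = R + L = 200 + j622.7 Ω = 654∠72.2° Ω.
Step 4 — Power factor: PF = cos(φ) = Re(Z)/|Z| = 200/654 = 0.3058.
Step 5 — Type: Im(Z) = 622.7 ⇒ lagging (phase φ = 72.2°).

PF = 0.3058 (lagging, φ = 72.2°)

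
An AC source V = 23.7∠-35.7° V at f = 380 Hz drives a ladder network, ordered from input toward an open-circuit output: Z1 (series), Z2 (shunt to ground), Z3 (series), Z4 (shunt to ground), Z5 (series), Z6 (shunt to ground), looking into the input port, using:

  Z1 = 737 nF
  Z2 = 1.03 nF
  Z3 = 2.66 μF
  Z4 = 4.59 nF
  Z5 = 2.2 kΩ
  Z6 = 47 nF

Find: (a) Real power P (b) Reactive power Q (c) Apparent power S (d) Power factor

Step 1 — Angular frequency: ω = 2π·f = 2π·380 = 2388 rad/s.
Step 2 — Component impedances:
  Z1: Z = 1/(jωC) = -j/(ω·C) = 0 - j568.3 Ω
  Z2: Z = 1/(jωC) = -j/(ω·C) = 0 - j4.066e+05 Ω
  Z3: Z = 1/(jωC) = -j/(ω·C) = 0 - j157.5 Ω
  Z4: Z = 1/(jωC) = -j/(ω·C) = 0 - j9.125e+04 Ω
  Z5: Z = R = 2200 Ω
  Z6: Z = 1/(jωC) = -j/(ω·C) = 0 - j8911 Ω
Step 3 — Ladder network (open output): work backward from the far end, alternating series and parallel combinations. Z_in = 1753 - j8725 Ω = 8900∠-78.6° Ω.
Step 4 — Source phasor: V = 23.7∠-35.7° V = 19.25 - j13.83 V.
Step 5 — Current: I = V / Z = 0.001949 + j0.001814 A = 0.002663∠42.9° A.
Step 6 — Complex power: S = V·I* = 0.01243 - j0.06188 VA.
Step 7 — Real power: P = Re(S) = 0.01243 W.
Step 8 — Reactive power: Q = Im(S) = -0.06188 VAR.
Step 9 — Apparent power: |S| = 0.06311 VA.
Step 10 — Power factor: PF = P/|S| = 0.1969 (leading).

(a) P = 0.01243 W  (b) Q = -0.06188 VAR  (c) S = 0.06311 VA  (d) PF = 0.1969 (leading)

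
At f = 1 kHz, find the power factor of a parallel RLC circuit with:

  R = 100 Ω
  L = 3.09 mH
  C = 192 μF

Step 1 — Angular frequency: ω = 2π·f = 2π·1000 = 6283 rad/s.
Step 2 — Component impedances:
  R: Z = R = 100 Ω
  L: Z = jωL = j·6283·0.00309 = 0 + j19.42 Ω
  C: Z = 1/(jωC) = -j/(ω·C) = 0 - j0.8289 Ω
Step 3 — Parallel combination: 1/Z_total = 1/R + 1/L + 1/C; Z_total = 0.007497 - j0.8658 Ω = 0.8659∠-89.5° Ω.
Step 4 — Power factor: PF = cos(φ) = Re(Z)/|Z| = 0.0074973/0.86587 = 0.008659.
Step 5 — Type: Im(Z) = -0.8658 ⇒ leading (phase φ = -89.5°).

PF = 0.008659 (leading, φ = -89.5°)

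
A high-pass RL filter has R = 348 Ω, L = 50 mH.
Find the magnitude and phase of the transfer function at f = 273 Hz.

Step 1 — Angular frequency: ω = 2π·273 = 1715 rad/s.
Step 2 — Transfer function: H(jω) = jωL/(R + jωL).
Step 3 — Numerator jωL = j·85.77; denominator R + jωL = 348 + j85.77.
Step 4 — H = 0.05726 + j0.2323.
Step 5 — Magnitude: |H| = 0.2393 (-12.4 dB); phase: φ = 76.2°.

|H| = 0.2393 (-12.4 dB), φ = 76.2°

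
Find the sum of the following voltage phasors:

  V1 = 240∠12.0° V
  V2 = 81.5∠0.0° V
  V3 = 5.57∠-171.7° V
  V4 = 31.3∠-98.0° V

Step 1 — Convert each phasor to rectangular form:
  V1 = 240·(cos(12.0°) + j·sin(12.0°)) = 234.8 + j49.9 V
  V2 = 81.5·(cos(0.0°) + j·sin(0.0°)) = 81.5 V
  V3 = 5.57·(cos(-171.7°) + j·sin(-171.7°)) = -5.512 - j0.8041 V
  V4 = 31.3·(cos(-98.0°) + j·sin(-98.0°)) = -4.356 - j31 V
Step 2 — Sum components: V_total = 306.4 + j18.1 V.
Step 3 — Convert to polar: |V_total| = 306.9 V, ∠V_total = 3.4°.

V_total = 306.9∠3.4° V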